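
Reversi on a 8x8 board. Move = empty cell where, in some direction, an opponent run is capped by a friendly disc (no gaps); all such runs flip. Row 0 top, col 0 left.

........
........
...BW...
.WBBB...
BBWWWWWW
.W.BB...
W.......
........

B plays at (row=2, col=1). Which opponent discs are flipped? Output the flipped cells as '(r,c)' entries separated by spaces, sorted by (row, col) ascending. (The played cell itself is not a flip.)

Dir NW: first cell '.' (not opp) -> no flip
Dir N: first cell '.' (not opp) -> no flip
Dir NE: first cell '.' (not opp) -> no flip
Dir W: first cell '.' (not opp) -> no flip
Dir E: first cell '.' (not opp) -> no flip
Dir SW: first cell '.' (not opp) -> no flip
Dir S: opp run (3,1) capped by B -> flip
Dir SE: first cell 'B' (not opp) -> no flip

Answer: (3,1)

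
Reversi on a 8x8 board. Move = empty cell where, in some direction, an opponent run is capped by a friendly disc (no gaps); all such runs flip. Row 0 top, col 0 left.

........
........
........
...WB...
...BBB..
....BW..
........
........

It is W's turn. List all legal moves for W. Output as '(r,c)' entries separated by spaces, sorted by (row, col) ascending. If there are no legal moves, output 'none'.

Answer: (3,5) (5,3)

Derivation:
(2,3): no bracket -> illegal
(2,4): no bracket -> illegal
(2,5): no bracket -> illegal
(3,2): no bracket -> illegal
(3,5): flips 2 -> legal
(3,6): no bracket -> illegal
(4,2): no bracket -> illegal
(4,6): no bracket -> illegal
(5,2): no bracket -> illegal
(5,3): flips 2 -> legal
(5,6): no bracket -> illegal
(6,3): no bracket -> illegal
(6,4): no bracket -> illegal
(6,5): no bracket -> illegal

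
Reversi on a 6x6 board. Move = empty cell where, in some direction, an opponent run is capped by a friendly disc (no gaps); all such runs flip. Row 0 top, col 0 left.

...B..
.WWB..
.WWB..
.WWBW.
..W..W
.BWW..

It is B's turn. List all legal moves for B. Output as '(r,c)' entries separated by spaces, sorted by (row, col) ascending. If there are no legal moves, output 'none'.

Answer: (0,0) (0,1) (1,0) (2,0) (3,0) (3,5) (4,0) (4,1) (5,4)

Derivation:
(0,0): flips 2 -> legal
(0,1): flips 1 -> legal
(0,2): no bracket -> illegal
(1,0): flips 2 -> legal
(2,0): flips 2 -> legal
(2,4): no bracket -> illegal
(2,5): no bracket -> illegal
(3,0): flips 4 -> legal
(3,5): flips 1 -> legal
(4,0): flips 2 -> legal
(4,1): flips 1 -> legal
(4,3): no bracket -> illegal
(4,4): no bracket -> illegal
(5,4): flips 2 -> legal
(5,5): no bracket -> illegal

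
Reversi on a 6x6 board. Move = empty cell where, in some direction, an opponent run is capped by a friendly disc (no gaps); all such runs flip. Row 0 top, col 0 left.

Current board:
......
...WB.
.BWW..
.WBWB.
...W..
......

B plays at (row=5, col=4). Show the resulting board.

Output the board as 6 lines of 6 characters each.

Answer: ......
...WB.
.BWW..
.WBWB.
...B..
....B.

Derivation:
Place B at (5,4); scan 8 dirs for brackets.
Dir NW: opp run (4,3) capped by B -> flip
Dir N: first cell '.' (not opp) -> no flip
Dir NE: first cell '.' (not opp) -> no flip
Dir W: first cell '.' (not opp) -> no flip
Dir E: first cell '.' (not opp) -> no flip
Dir SW: edge -> no flip
Dir S: edge -> no flip
Dir SE: edge -> no flip
All flips: (4,3)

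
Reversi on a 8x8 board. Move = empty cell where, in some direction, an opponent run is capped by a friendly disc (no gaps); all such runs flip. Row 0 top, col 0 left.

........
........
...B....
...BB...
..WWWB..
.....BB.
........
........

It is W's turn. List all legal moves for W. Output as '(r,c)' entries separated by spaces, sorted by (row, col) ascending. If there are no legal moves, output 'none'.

(1,2): no bracket -> illegal
(1,3): flips 2 -> legal
(1,4): no bracket -> illegal
(2,2): flips 1 -> legal
(2,4): flips 2 -> legal
(2,5): flips 1 -> legal
(3,2): no bracket -> illegal
(3,5): no bracket -> illegal
(3,6): no bracket -> illegal
(4,6): flips 1 -> legal
(4,7): no bracket -> illegal
(5,4): no bracket -> illegal
(5,7): no bracket -> illegal
(6,4): no bracket -> illegal
(6,5): no bracket -> illegal
(6,6): flips 1 -> legal
(6,7): no bracket -> illegal

Answer: (1,3) (2,2) (2,4) (2,5) (4,6) (6,6)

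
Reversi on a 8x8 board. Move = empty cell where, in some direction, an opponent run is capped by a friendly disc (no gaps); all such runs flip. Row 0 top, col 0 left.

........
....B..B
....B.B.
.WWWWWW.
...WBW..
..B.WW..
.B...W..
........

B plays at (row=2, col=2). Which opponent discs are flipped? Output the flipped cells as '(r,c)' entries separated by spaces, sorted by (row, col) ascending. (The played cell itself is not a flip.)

Dir NW: first cell '.' (not opp) -> no flip
Dir N: first cell '.' (not opp) -> no flip
Dir NE: first cell '.' (not opp) -> no flip
Dir W: first cell '.' (not opp) -> no flip
Dir E: first cell '.' (not opp) -> no flip
Dir SW: opp run (3,1), next='.' -> no flip
Dir S: opp run (3,2), next='.' -> no flip
Dir SE: opp run (3,3) capped by B -> flip

Answer: (3,3)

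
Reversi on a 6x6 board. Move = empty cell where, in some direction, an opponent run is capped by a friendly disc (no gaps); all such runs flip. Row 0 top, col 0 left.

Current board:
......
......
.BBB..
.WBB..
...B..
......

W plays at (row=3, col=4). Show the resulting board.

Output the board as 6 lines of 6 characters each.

Answer: ......
......
.BBB..
.WWWW.
...B..
......

Derivation:
Place W at (3,4); scan 8 dirs for brackets.
Dir NW: opp run (2,3), next='.' -> no flip
Dir N: first cell '.' (not opp) -> no flip
Dir NE: first cell '.' (not opp) -> no flip
Dir W: opp run (3,3) (3,2) capped by W -> flip
Dir E: first cell '.' (not opp) -> no flip
Dir SW: opp run (4,3), next='.' -> no flip
Dir S: first cell '.' (not opp) -> no flip
Dir SE: first cell '.' (not opp) -> no flip
All flips: (3,2) (3,3)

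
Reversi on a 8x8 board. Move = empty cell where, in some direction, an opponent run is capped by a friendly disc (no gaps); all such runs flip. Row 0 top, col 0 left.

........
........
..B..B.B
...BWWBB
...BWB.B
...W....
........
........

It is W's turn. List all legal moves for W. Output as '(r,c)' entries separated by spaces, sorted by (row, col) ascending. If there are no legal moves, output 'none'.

Answer: (1,1) (1,5) (1,6) (2,3) (3,2) (4,2) (4,6) (5,2) (5,5) (5,6)

Derivation:
(1,1): flips 2 -> legal
(1,2): no bracket -> illegal
(1,3): no bracket -> illegal
(1,4): no bracket -> illegal
(1,5): flips 1 -> legal
(1,6): flips 1 -> legal
(1,7): no bracket -> illegal
(2,1): no bracket -> illegal
(2,3): flips 2 -> legal
(2,4): no bracket -> illegal
(2,6): no bracket -> illegal
(3,1): no bracket -> illegal
(3,2): flips 1 -> legal
(4,2): flips 1 -> legal
(4,6): flips 1 -> legal
(5,2): flips 1 -> legal
(5,4): no bracket -> illegal
(5,5): flips 1 -> legal
(5,6): flips 1 -> legal
(5,7): no bracket -> illegal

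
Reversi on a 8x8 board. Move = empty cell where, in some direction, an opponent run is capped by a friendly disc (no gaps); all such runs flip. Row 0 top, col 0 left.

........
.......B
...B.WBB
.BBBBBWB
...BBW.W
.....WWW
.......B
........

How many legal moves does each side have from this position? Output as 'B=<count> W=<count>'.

Answer: B=7 W=8

Derivation:
-- B to move --
(1,4): no bracket -> illegal
(1,5): flips 1 -> legal
(1,6): flips 1 -> legal
(2,4): flips 1 -> legal
(4,6): flips 2 -> legal
(5,4): flips 2 -> legal
(6,4): no bracket -> illegal
(6,5): flips 2 -> legal
(6,6): flips 1 -> legal
B mobility = 7
-- W to move --
(0,6): no bracket -> illegal
(0,7): flips 3 -> legal
(1,2): flips 2 -> legal
(1,3): no bracket -> illegal
(1,4): no bracket -> illegal
(1,5): no bracket -> illegal
(1,6): flips 1 -> legal
(2,0): no bracket -> illegal
(2,1): no bracket -> illegal
(2,2): flips 2 -> legal
(2,4): no bracket -> illegal
(3,0): flips 5 -> legal
(4,0): no bracket -> illegal
(4,1): no bracket -> illegal
(4,2): flips 2 -> legal
(4,6): no bracket -> illegal
(5,2): flips 2 -> legal
(5,3): no bracket -> illegal
(5,4): no bracket -> illegal
(6,6): no bracket -> illegal
(7,6): no bracket -> illegal
(7,7): flips 1 -> legal
W mobility = 8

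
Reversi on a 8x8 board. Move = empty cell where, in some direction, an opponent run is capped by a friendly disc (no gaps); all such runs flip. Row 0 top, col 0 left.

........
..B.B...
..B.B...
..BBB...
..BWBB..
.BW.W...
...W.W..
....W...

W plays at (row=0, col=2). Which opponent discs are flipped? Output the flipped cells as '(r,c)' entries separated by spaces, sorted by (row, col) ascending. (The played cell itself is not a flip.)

Answer: (1,2) (2,2) (3,2) (4,2)

Derivation:
Dir NW: edge -> no flip
Dir N: edge -> no flip
Dir NE: edge -> no flip
Dir W: first cell '.' (not opp) -> no flip
Dir E: first cell '.' (not opp) -> no flip
Dir SW: first cell '.' (not opp) -> no flip
Dir S: opp run (1,2) (2,2) (3,2) (4,2) capped by W -> flip
Dir SE: first cell '.' (not opp) -> no flip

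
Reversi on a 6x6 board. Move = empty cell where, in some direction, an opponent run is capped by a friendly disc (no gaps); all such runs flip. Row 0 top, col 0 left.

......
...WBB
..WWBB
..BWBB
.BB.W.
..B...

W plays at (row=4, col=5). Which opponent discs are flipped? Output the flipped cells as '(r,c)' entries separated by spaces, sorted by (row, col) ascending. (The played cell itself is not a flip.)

Answer: (3,4)

Derivation:
Dir NW: opp run (3,4) capped by W -> flip
Dir N: opp run (3,5) (2,5) (1,5), next='.' -> no flip
Dir NE: edge -> no flip
Dir W: first cell 'W' (not opp) -> no flip
Dir E: edge -> no flip
Dir SW: first cell '.' (not opp) -> no flip
Dir S: first cell '.' (not opp) -> no flip
Dir SE: edge -> no flip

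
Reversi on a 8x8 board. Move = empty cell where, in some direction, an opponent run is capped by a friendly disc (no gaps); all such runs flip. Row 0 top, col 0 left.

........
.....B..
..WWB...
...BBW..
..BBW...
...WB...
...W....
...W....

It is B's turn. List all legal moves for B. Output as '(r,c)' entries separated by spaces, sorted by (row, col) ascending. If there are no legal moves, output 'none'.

(1,1): flips 1 -> legal
(1,2): flips 1 -> legal
(1,3): flips 1 -> legal
(1,4): no bracket -> illegal
(2,1): flips 2 -> legal
(2,5): no bracket -> illegal
(2,6): no bracket -> illegal
(3,1): no bracket -> illegal
(3,2): no bracket -> illegal
(3,6): flips 1 -> legal
(4,5): flips 1 -> legal
(4,6): flips 1 -> legal
(5,2): flips 1 -> legal
(5,5): flips 1 -> legal
(6,2): no bracket -> illegal
(6,4): flips 1 -> legal
(7,2): flips 1 -> legal
(7,4): no bracket -> illegal

Answer: (1,1) (1,2) (1,3) (2,1) (3,6) (4,5) (4,6) (5,2) (5,5) (6,4) (7,2)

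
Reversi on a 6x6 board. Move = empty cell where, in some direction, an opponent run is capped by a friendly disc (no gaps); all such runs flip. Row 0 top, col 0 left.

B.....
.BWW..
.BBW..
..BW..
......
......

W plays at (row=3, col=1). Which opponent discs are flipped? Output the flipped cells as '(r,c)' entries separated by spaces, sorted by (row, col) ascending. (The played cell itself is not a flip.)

Dir NW: first cell '.' (not opp) -> no flip
Dir N: opp run (2,1) (1,1), next='.' -> no flip
Dir NE: opp run (2,2) capped by W -> flip
Dir W: first cell '.' (not opp) -> no flip
Dir E: opp run (3,2) capped by W -> flip
Dir SW: first cell '.' (not opp) -> no flip
Dir S: first cell '.' (not opp) -> no flip
Dir SE: first cell '.' (not opp) -> no flip

Answer: (2,2) (3,2)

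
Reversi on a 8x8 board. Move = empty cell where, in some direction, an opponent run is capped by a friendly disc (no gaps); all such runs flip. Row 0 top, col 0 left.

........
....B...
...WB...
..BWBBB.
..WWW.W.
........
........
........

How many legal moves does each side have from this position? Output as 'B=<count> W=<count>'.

-- B to move --
(1,2): flips 1 -> legal
(1,3): no bracket -> illegal
(2,2): flips 1 -> legal
(3,1): no bracket -> illegal
(3,7): no bracket -> illegal
(4,1): no bracket -> illegal
(4,5): no bracket -> illegal
(4,7): no bracket -> illegal
(5,1): flips 2 -> legal
(5,2): flips 2 -> legal
(5,3): flips 1 -> legal
(5,4): flips 2 -> legal
(5,5): no bracket -> illegal
(5,6): flips 1 -> legal
(5,7): flips 1 -> legal
B mobility = 8
-- W to move --
(0,3): no bracket -> illegal
(0,4): flips 3 -> legal
(0,5): flips 1 -> legal
(1,3): flips 2 -> legal
(1,5): flips 1 -> legal
(2,1): flips 1 -> legal
(2,2): flips 1 -> legal
(2,5): flips 2 -> legal
(2,6): flips 2 -> legal
(2,7): no bracket -> illegal
(3,1): flips 1 -> legal
(3,7): flips 3 -> legal
(4,1): flips 1 -> legal
(4,5): flips 1 -> legal
(4,7): no bracket -> illegal
W mobility = 12

Answer: B=8 W=12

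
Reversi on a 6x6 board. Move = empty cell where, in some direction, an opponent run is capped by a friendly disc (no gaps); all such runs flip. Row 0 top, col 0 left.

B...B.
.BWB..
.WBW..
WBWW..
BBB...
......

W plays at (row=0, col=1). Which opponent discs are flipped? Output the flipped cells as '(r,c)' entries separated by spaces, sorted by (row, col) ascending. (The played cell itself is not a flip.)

Dir NW: edge -> no flip
Dir N: edge -> no flip
Dir NE: edge -> no flip
Dir W: opp run (0,0), next=edge -> no flip
Dir E: first cell '.' (not opp) -> no flip
Dir SW: first cell '.' (not opp) -> no flip
Dir S: opp run (1,1) capped by W -> flip
Dir SE: first cell 'W' (not opp) -> no flip

Answer: (1,1)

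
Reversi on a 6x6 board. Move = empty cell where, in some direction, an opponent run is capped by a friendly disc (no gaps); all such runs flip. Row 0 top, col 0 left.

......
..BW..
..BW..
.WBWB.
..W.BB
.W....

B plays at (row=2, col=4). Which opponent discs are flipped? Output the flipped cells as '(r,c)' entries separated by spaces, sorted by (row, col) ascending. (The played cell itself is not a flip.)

Answer: (2,3)

Derivation:
Dir NW: opp run (1,3), next='.' -> no flip
Dir N: first cell '.' (not opp) -> no flip
Dir NE: first cell '.' (not opp) -> no flip
Dir W: opp run (2,3) capped by B -> flip
Dir E: first cell '.' (not opp) -> no flip
Dir SW: opp run (3,3) (4,2) (5,1), next=edge -> no flip
Dir S: first cell 'B' (not opp) -> no flip
Dir SE: first cell '.' (not opp) -> no flip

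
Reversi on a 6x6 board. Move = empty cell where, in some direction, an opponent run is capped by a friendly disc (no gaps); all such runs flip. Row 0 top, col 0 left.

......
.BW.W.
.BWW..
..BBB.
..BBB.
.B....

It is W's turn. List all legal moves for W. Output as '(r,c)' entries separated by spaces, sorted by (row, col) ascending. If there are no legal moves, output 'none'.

(0,0): flips 1 -> legal
(0,1): no bracket -> illegal
(0,2): no bracket -> illegal
(1,0): flips 1 -> legal
(2,0): flips 1 -> legal
(2,4): no bracket -> illegal
(2,5): no bracket -> illegal
(3,0): flips 1 -> legal
(3,1): no bracket -> illegal
(3,5): no bracket -> illegal
(4,0): no bracket -> illegal
(4,1): flips 1 -> legal
(4,5): flips 1 -> legal
(5,0): no bracket -> illegal
(5,2): flips 2 -> legal
(5,3): flips 2 -> legal
(5,4): no bracket -> illegal
(5,5): flips 2 -> legal

Answer: (0,0) (1,0) (2,0) (3,0) (4,1) (4,5) (5,2) (5,3) (5,5)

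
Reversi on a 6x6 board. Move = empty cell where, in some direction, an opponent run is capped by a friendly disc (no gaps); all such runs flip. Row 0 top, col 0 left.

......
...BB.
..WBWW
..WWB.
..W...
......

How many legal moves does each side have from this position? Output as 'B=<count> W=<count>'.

Answer: B=5 W=7

Derivation:
-- B to move --
(1,1): no bracket -> illegal
(1,2): no bracket -> illegal
(1,5): no bracket -> illegal
(2,1): flips 1 -> legal
(3,1): flips 3 -> legal
(3,5): flips 1 -> legal
(4,1): flips 1 -> legal
(4,3): flips 1 -> legal
(4,4): no bracket -> illegal
(5,1): no bracket -> illegal
(5,2): no bracket -> illegal
(5,3): no bracket -> illegal
B mobility = 5
-- W to move --
(0,2): flips 1 -> legal
(0,3): flips 3 -> legal
(0,4): flips 2 -> legal
(0,5): flips 2 -> legal
(1,2): no bracket -> illegal
(1,5): no bracket -> illegal
(3,5): flips 1 -> legal
(4,3): flips 1 -> legal
(4,4): flips 1 -> legal
(4,5): no bracket -> illegal
W mobility = 7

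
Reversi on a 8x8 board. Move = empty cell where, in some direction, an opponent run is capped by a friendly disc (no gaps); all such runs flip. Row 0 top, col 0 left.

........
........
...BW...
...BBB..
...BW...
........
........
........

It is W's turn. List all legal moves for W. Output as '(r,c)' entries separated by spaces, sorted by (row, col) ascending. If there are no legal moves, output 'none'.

(1,2): no bracket -> illegal
(1,3): no bracket -> illegal
(1,4): no bracket -> illegal
(2,2): flips 2 -> legal
(2,5): no bracket -> illegal
(2,6): flips 1 -> legal
(3,2): no bracket -> illegal
(3,6): no bracket -> illegal
(4,2): flips 2 -> legal
(4,5): no bracket -> illegal
(4,6): flips 1 -> legal
(5,2): no bracket -> illegal
(5,3): no bracket -> illegal
(5,4): no bracket -> illegal

Answer: (2,2) (2,6) (4,2) (4,6)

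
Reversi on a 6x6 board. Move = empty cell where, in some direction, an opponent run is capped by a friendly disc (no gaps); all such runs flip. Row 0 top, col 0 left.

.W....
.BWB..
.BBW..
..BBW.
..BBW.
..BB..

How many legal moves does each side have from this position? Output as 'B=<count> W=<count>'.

-- B to move --
(0,0): no bracket -> illegal
(0,2): flips 1 -> legal
(0,3): flips 1 -> legal
(1,0): no bracket -> illegal
(1,4): flips 1 -> legal
(2,4): flips 1 -> legal
(2,5): flips 1 -> legal
(3,5): flips 2 -> legal
(4,5): flips 1 -> legal
(5,4): no bracket -> illegal
(5,5): flips 1 -> legal
B mobility = 8
-- W to move --
(0,0): flips 3 -> legal
(0,2): no bracket -> illegal
(0,3): flips 1 -> legal
(0,4): no bracket -> illegal
(1,0): flips 1 -> legal
(1,4): flips 1 -> legal
(2,0): flips 2 -> legal
(2,4): no bracket -> illegal
(3,0): flips 1 -> legal
(3,1): flips 4 -> legal
(4,1): flips 3 -> legal
(5,1): no bracket -> illegal
(5,4): no bracket -> illegal
W mobility = 8

Answer: B=8 W=8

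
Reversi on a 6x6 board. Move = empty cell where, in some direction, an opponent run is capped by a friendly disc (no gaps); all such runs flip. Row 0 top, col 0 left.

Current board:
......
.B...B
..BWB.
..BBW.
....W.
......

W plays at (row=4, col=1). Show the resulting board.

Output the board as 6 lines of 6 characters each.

Answer: ......
.B...B
..BWB.
..WBW.
.W..W.
......

Derivation:
Place W at (4,1); scan 8 dirs for brackets.
Dir NW: first cell '.' (not opp) -> no flip
Dir N: first cell '.' (not opp) -> no flip
Dir NE: opp run (3,2) capped by W -> flip
Dir W: first cell '.' (not opp) -> no flip
Dir E: first cell '.' (not opp) -> no flip
Dir SW: first cell '.' (not opp) -> no flip
Dir S: first cell '.' (not opp) -> no flip
Dir SE: first cell '.' (not opp) -> no flip
All flips: (3,2)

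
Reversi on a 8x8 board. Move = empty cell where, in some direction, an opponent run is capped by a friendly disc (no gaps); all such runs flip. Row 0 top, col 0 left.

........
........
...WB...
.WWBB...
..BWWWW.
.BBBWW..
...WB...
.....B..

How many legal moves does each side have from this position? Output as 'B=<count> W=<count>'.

-- B to move --
(1,2): flips 1 -> legal
(1,3): flips 1 -> legal
(1,4): no bracket -> illegal
(2,0): flips 1 -> legal
(2,1): no bracket -> illegal
(2,2): flips 2 -> legal
(3,0): flips 2 -> legal
(3,5): flips 1 -> legal
(3,6): no bracket -> illegal
(3,7): flips 2 -> legal
(4,0): no bracket -> illegal
(4,1): no bracket -> illegal
(4,7): flips 4 -> legal
(5,6): flips 3 -> legal
(5,7): no bracket -> illegal
(6,2): flips 1 -> legal
(6,5): no bracket -> illegal
(6,6): flips 2 -> legal
(7,2): no bracket -> illegal
(7,3): flips 1 -> legal
(7,4): flips 1 -> legal
B mobility = 13
-- W to move --
(1,3): no bracket -> illegal
(1,4): flips 2 -> legal
(1,5): no bracket -> illegal
(2,2): flips 1 -> legal
(2,5): flips 2 -> legal
(3,5): flips 2 -> legal
(4,0): no bracket -> illegal
(4,1): flips 2 -> legal
(5,0): flips 3 -> legal
(6,0): no bracket -> illegal
(6,1): flips 1 -> legal
(6,2): flips 3 -> legal
(6,5): flips 1 -> legal
(6,6): no bracket -> illegal
(7,3): flips 1 -> legal
(7,4): flips 1 -> legal
(7,6): no bracket -> illegal
W mobility = 11

Answer: B=13 W=11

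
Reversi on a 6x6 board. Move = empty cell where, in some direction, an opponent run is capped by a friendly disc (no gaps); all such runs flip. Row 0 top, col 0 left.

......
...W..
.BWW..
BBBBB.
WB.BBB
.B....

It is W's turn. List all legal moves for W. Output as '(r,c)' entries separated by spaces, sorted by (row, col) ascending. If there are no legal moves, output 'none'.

Answer: (2,0) (4,2) (5,0) (5,3) (5,5)

Derivation:
(1,0): no bracket -> illegal
(1,1): no bracket -> illegal
(1,2): no bracket -> illegal
(2,0): flips 2 -> legal
(2,4): no bracket -> illegal
(2,5): no bracket -> illegal
(3,5): no bracket -> illegal
(4,2): flips 2 -> legal
(5,0): flips 2 -> legal
(5,2): no bracket -> illegal
(5,3): flips 2 -> legal
(5,4): no bracket -> illegal
(5,5): flips 2 -> legal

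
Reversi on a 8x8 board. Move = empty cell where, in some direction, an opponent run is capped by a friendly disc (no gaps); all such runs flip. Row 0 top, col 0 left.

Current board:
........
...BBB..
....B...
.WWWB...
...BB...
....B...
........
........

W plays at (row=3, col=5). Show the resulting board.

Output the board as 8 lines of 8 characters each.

Answer: ........
...BBB..
....B...
.WWWWW..
...BB...
....B...
........
........

Derivation:
Place W at (3,5); scan 8 dirs for brackets.
Dir NW: opp run (2,4) (1,3), next='.' -> no flip
Dir N: first cell '.' (not opp) -> no flip
Dir NE: first cell '.' (not opp) -> no flip
Dir W: opp run (3,4) capped by W -> flip
Dir E: first cell '.' (not opp) -> no flip
Dir SW: opp run (4,4), next='.' -> no flip
Dir S: first cell '.' (not opp) -> no flip
Dir SE: first cell '.' (not opp) -> no flip
All flips: (3,4)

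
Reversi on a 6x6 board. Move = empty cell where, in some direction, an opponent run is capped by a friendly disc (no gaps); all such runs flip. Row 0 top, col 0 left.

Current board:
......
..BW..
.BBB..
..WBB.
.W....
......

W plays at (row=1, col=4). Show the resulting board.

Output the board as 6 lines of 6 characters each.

Answer: ......
..BWW.
.BBW..
..WBB.
.W....
......

Derivation:
Place W at (1,4); scan 8 dirs for brackets.
Dir NW: first cell '.' (not opp) -> no flip
Dir N: first cell '.' (not opp) -> no flip
Dir NE: first cell '.' (not opp) -> no flip
Dir W: first cell 'W' (not opp) -> no flip
Dir E: first cell '.' (not opp) -> no flip
Dir SW: opp run (2,3) capped by W -> flip
Dir S: first cell '.' (not opp) -> no flip
Dir SE: first cell '.' (not opp) -> no flip
All flips: (2,3)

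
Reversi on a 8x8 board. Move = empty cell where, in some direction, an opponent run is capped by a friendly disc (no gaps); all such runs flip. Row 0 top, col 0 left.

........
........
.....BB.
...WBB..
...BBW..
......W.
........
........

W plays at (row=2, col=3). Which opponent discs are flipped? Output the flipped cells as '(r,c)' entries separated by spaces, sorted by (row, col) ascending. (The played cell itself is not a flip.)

Dir NW: first cell '.' (not opp) -> no flip
Dir N: first cell '.' (not opp) -> no flip
Dir NE: first cell '.' (not opp) -> no flip
Dir W: first cell '.' (not opp) -> no flip
Dir E: first cell '.' (not opp) -> no flip
Dir SW: first cell '.' (not opp) -> no flip
Dir S: first cell 'W' (not opp) -> no flip
Dir SE: opp run (3,4) capped by W -> flip

Answer: (3,4)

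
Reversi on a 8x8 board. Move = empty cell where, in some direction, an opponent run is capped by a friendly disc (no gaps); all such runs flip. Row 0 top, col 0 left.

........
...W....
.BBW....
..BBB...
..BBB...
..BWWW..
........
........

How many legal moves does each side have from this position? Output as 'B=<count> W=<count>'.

Answer: B=11 W=9

Derivation:
-- B to move --
(0,2): no bracket -> illegal
(0,3): flips 2 -> legal
(0,4): flips 1 -> legal
(1,2): flips 1 -> legal
(1,4): flips 1 -> legal
(2,4): flips 1 -> legal
(4,5): no bracket -> illegal
(4,6): no bracket -> illegal
(5,6): flips 3 -> legal
(6,2): flips 1 -> legal
(6,3): flips 1 -> legal
(6,4): flips 2 -> legal
(6,5): flips 1 -> legal
(6,6): flips 1 -> legal
B mobility = 11
-- W to move --
(1,0): flips 3 -> legal
(1,1): flips 3 -> legal
(1,2): no bracket -> illegal
(2,0): flips 2 -> legal
(2,4): flips 2 -> legal
(2,5): no bracket -> illegal
(3,0): no bracket -> illegal
(3,1): flips 2 -> legal
(3,5): flips 1 -> legal
(4,1): flips 1 -> legal
(4,5): flips 1 -> legal
(5,1): flips 1 -> legal
(6,1): no bracket -> illegal
(6,2): no bracket -> illegal
(6,3): no bracket -> illegal
W mobility = 9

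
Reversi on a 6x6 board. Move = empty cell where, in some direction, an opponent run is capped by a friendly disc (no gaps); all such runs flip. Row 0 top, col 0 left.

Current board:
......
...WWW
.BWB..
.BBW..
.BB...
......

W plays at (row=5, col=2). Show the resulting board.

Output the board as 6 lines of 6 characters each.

Place W at (5,2); scan 8 dirs for brackets.
Dir NW: opp run (4,1), next='.' -> no flip
Dir N: opp run (4,2) (3,2) capped by W -> flip
Dir NE: first cell '.' (not opp) -> no flip
Dir W: first cell '.' (not opp) -> no flip
Dir E: first cell '.' (not opp) -> no flip
Dir SW: edge -> no flip
Dir S: edge -> no flip
Dir SE: edge -> no flip
All flips: (3,2) (4,2)

Answer: ......
...WWW
.BWB..
.BWW..
.BW...
..W...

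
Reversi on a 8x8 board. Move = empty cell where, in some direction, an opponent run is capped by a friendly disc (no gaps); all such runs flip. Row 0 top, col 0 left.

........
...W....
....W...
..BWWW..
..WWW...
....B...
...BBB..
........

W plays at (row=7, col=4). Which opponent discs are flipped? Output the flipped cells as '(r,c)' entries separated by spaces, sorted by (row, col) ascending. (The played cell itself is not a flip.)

Answer: (5,4) (6,4)

Derivation:
Dir NW: opp run (6,3), next='.' -> no flip
Dir N: opp run (6,4) (5,4) capped by W -> flip
Dir NE: opp run (6,5), next='.' -> no flip
Dir W: first cell '.' (not opp) -> no flip
Dir E: first cell '.' (not opp) -> no flip
Dir SW: edge -> no flip
Dir S: edge -> no flip
Dir SE: edge -> no flip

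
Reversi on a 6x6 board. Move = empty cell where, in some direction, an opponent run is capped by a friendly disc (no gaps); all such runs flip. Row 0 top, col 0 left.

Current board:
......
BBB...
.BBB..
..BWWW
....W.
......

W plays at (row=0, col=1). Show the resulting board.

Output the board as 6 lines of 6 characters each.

Answer: .W....
BBW...
.BBW..
..BWWW
....W.
......

Derivation:
Place W at (0,1); scan 8 dirs for brackets.
Dir NW: edge -> no flip
Dir N: edge -> no flip
Dir NE: edge -> no flip
Dir W: first cell '.' (not opp) -> no flip
Dir E: first cell '.' (not opp) -> no flip
Dir SW: opp run (1,0), next=edge -> no flip
Dir S: opp run (1,1) (2,1), next='.' -> no flip
Dir SE: opp run (1,2) (2,3) capped by W -> flip
All flips: (1,2) (2,3)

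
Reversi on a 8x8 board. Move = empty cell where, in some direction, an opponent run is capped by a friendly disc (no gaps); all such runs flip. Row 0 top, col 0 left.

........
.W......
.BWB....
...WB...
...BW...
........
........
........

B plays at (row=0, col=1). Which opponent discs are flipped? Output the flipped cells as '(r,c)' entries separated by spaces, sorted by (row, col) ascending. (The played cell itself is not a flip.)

Dir NW: edge -> no flip
Dir N: edge -> no flip
Dir NE: edge -> no flip
Dir W: first cell '.' (not opp) -> no flip
Dir E: first cell '.' (not opp) -> no flip
Dir SW: first cell '.' (not opp) -> no flip
Dir S: opp run (1,1) capped by B -> flip
Dir SE: first cell '.' (not opp) -> no flip

Answer: (1,1)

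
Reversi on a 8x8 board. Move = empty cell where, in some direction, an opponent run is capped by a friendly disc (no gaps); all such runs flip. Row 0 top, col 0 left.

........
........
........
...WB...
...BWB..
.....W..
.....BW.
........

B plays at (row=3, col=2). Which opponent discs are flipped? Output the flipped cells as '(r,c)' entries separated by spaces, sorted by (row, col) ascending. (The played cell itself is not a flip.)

Dir NW: first cell '.' (not opp) -> no flip
Dir N: first cell '.' (not opp) -> no flip
Dir NE: first cell '.' (not opp) -> no flip
Dir W: first cell '.' (not opp) -> no flip
Dir E: opp run (3,3) capped by B -> flip
Dir SW: first cell '.' (not opp) -> no flip
Dir S: first cell '.' (not opp) -> no flip
Dir SE: first cell 'B' (not opp) -> no flip

Answer: (3,3)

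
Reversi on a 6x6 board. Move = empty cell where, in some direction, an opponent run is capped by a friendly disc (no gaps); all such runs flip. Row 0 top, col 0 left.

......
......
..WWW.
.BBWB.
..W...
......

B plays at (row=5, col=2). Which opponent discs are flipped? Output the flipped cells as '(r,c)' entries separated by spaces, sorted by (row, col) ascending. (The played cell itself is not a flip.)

Answer: (4,2)

Derivation:
Dir NW: first cell '.' (not opp) -> no flip
Dir N: opp run (4,2) capped by B -> flip
Dir NE: first cell '.' (not opp) -> no flip
Dir W: first cell '.' (not opp) -> no flip
Dir E: first cell '.' (not opp) -> no flip
Dir SW: edge -> no flip
Dir S: edge -> no flip
Dir SE: edge -> no flip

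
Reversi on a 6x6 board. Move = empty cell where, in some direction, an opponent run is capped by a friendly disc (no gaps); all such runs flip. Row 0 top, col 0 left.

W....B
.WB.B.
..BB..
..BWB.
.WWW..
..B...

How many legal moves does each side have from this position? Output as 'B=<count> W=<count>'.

Answer: B=6 W=6

Derivation:
-- B to move --
(0,1): no bracket -> illegal
(0,2): no bracket -> illegal
(1,0): flips 1 -> legal
(2,0): no bracket -> illegal
(2,1): no bracket -> illegal
(2,4): no bracket -> illegal
(3,0): flips 1 -> legal
(3,1): no bracket -> illegal
(4,0): no bracket -> illegal
(4,4): flips 1 -> legal
(5,0): flips 1 -> legal
(5,1): no bracket -> illegal
(5,3): flips 2 -> legal
(5,4): flips 1 -> legal
B mobility = 6
-- W to move --
(0,1): no bracket -> illegal
(0,2): flips 3 -> legal
(0,3): no bracket -> illegal
(0,4): no bracket -> illegal
(1,3): flips 2 -> legal
(1,5): no bracket -> illegal
(2,1): flips 1 -> legal
(2,4): no bracket -> illegal
(2,5): flips 1 -> legal
(3,1): flips 1 -> legal
(3,5): flips 1 -> legal
(4,4): no bracket -> illegal
(4,5): no bracket -> illegal
(5,1): no bracket -> illegal
(5,3): no bracket -> illegal
W mobility = 6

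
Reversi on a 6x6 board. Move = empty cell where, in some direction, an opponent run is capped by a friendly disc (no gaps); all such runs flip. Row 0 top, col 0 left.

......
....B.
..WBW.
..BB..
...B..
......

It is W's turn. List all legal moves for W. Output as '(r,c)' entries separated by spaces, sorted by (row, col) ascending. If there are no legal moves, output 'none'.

Answer: (0,4) (4,2) (4,4)

Derivation:
(0,3): no bracket -> illegal
(0,4): flips 1 -> legal
(0,5): no bracket -> illegal
(1,2): no bracket -> illegal
(1,3): no bracket -> illegal
(1,5): no bracket -> illegal
(2,1): no bracket -> illegal
(2,5): no bracket -> illegal
(3,1): no bracket -> illegal
(3,4): no bracket -> illegal
(4,1): no bracket -> illegal
(4,2): flips 2 -> legal
(4,4): flips 1 -> legal
(5,2): no bracket -> illegal
(5,3): no bracket -> illegal
(5,4): no bracket -> illegal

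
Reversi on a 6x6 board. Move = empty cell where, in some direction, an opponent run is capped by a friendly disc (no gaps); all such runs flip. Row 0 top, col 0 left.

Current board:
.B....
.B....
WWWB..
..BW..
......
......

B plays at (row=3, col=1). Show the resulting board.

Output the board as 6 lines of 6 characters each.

Answer: .B....
.B....
WBWB..
.BBW..
......
......

Derivation:
Place B at (3,1); scan 8 dirs for brackets.
Dir NW: opp run (2,0), next=edge -> no flip
Dir N: opp run (2,1) capped by B -> flip
Dir NE: opp run (2,2), next='.' -> no flip
Dir W: first cell '.' (not opp) -> no flip
Dir E: first cell 'B' (not opp) -> no flip
Dir SW: first cell '.' (not opp) -> no flip
Dir S: first cell '.' (not opp) -> no flip
Dir SE: first cell '.' (not opp) -> no flip
All flips: (2,1)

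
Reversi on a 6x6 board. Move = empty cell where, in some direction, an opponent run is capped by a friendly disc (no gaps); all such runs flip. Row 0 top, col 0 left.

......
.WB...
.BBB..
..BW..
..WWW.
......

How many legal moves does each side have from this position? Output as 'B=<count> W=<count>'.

-- B to move --
(0,0): flips 1 -> legal
(0,1): flips 1 -> legal
(0,2): no bracket -> illegal
(1,0): flips 1 -> legal
(2,0): no bracket -> illegal
(2,4): no bracket -> illegal
(3,1): no bracket -> illegal
(3,4): flips 1 -> legal
(3,5): no bracket -> illegal
(4,1): no bracket -> illegal
(4,5): no bracket -> illegal
(5,1): no bracket -> illegal
(5,2): flips 1 -> legal
(5,3): flips 2 -> legal
(5,4): flips 1 -> legal
(5,5): flips 2 -> legal
B mobility = 8
-- W to move --
(0,1): no bracket -> illegal
(0,2): flips 3 -> legal
(0,3): no bracket -> illegal
(1,0): flips 2 -> legal
(1,3): flips 2 -> legal
(1,4): no bracket -> illegal
(2,0): no bracket -> illegal
(2,4): no bracket -> illegal
(3,0): no bracket -> illegal
(3,1): flips 2 -> legal
(3,4): no bracket -> illegal
(4,1): no bracket -> illegal
W mobility = 4

Answer: B=8 W=4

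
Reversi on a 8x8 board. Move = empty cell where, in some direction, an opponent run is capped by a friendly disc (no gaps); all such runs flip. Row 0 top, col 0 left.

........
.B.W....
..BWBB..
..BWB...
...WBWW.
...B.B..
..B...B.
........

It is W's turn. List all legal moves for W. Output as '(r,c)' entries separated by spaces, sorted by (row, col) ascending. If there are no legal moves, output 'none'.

(0,0): flips 2 -> legal
(0,1): no bracket -> illegal
(0,2): no bracket -> illegal
(1,0): no bracket -> illegal
(1,2): no bracket -> illegal
(1,4): no bracket -> illegal
(1,5): flips 1 -> legal
(1,6): flips 2 -> legal
(2,0): no bracket -> illegal
(2,1): flips 2 -> legal
(2,6): flips 2 -> legal
(3,1): flips 2 -> legal
(3,5): flips 2 -> legal
(3,6): no bracket -> illegal
(4,1): flips 1 -> legal
(4,2): no bracket -> illegal
(5,1): no bracket -> illegal
(5,2): no bracket -> illegal
(5,4): no bracket -> illegal
(5,6): no bracket -> illegal
(5,7): no bracket -> illegal
(6,1): no bracket -> illegal
(6,3): flips 1 -> legal
(6,4): flips 1 -> legal
(6,5): flips 1 -> legal
(6,7): no bracket -> illegal
(7,1): no bracket -> illegal
(7,2): no bracket -> illegal
(7,3): no bracket -> illegal
(7,5): no bracket -> illegal
(7,6): no bracket -> illegal
(7,7): flips 3 -> legal

Answer: (0,0) (1,5) (1,6) (2,1) (2,6) (3,1) (3,5) (4,1) (6,3) (6,4) (6,5) (7,7)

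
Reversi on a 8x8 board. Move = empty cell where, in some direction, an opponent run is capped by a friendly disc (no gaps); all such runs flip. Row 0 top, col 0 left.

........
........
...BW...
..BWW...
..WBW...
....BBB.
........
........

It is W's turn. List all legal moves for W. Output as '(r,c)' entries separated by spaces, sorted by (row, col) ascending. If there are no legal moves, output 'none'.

(1,2): flips 1 -> legal
(1,3): flips 1 -> legal
(1,4): no bracket -> illegal
(2,1): no bracket -> illegal
(2,2): flips 2 -> legal
(3,1): flips 1 -> legal
(4,1): no bracket -> illegal
(4,5): no bracket -> illegal
(4,6): no bracket -> illegal
(4,7): no bracket -> illegal
(5,2): flips 1 -> legal
(5,3): flips 1 -> legal
(5,7): no bracket -> illegal
(6,3): no bracket -> illegal
(6,4): flips 1 -> legal
(6,5): no bracket -> illegal
(6,6): flips 1 -> legal
(6,7): no bracket -> illegal

Answer: (1,2) (1,3) (2,2) (3,1) (5,2) (5,3) (6,4) (6,6)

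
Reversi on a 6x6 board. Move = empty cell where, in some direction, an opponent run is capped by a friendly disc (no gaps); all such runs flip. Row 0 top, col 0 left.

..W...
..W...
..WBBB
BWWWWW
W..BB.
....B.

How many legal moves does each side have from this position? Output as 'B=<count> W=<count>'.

Answer: B=7 W=7

Derivation:
-- B to move --
(0,1): flips 1 -> legal
(0,3): no bracket -> illegal
(1,1): flips 2 -> legal
(1,3): no bracket -> illegal
(2,0): no bracket -> illegal
(2,1): flips 2 -> legal
(4,1): flips 1 -> legal
(4,2): flips 1 -> legal
(4,5): flips 2 -> legal
(5,0): flips 1 -> legal
(5,1): no bracket -> illegal
B mobility = 7
-- W to move --
(1,3): flips 2 -> legal
(1,4): flips 2 -> legal
(1,5): flips 2 -> legal
(2,0): flips 1 -> legal
(2,1): no bracket -> illegal
(4,1): no bracket -> illegal
(4,2): no bracket -> illegal
(4,5): no bracket -> illegal
(5,2): flips 1 -> legal
(5,3): flips 2 -> legal
(5,5): flips 1 -> legal
W mobility = 7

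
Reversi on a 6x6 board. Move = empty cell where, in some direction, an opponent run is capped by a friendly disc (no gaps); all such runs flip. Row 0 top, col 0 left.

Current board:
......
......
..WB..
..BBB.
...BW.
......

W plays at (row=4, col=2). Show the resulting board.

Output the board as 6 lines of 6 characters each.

Answer: ......
......
..WB..
..WBB.
..WWW.
......

Derivation:
Place W at (4,2); scan 8 dirs for brackets.
Dir NW: first cell '.' (not opp) -> no flip
Dir N: opp run (3,2) capped by W -> flip
Dir NE: opp run (3,3), next='.' -> no flip
Dir W: first cell '.' (not opp) -> no flip
Dir E: opp run (4,3) capped by W -> flip
Dir SW: first cell '.' (not opp) -> no flip
Dir S: first cell '.' (not opp) -> no flip
Dir SE: first cell '.' (not opp) -> no flip
All flips: (3,2) (4,3)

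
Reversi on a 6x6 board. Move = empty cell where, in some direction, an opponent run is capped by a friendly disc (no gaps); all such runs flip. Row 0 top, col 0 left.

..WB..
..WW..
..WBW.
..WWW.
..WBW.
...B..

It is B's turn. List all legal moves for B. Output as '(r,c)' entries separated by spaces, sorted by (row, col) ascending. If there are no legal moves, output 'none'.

(0,1): flips 2 -> legal
(0,4): no bracket -> illegal
(1,1): no bracket -> illegal
(1,4): no bracket -> illegal
(1,5): no bracket -> illegal
(2,1): flips 3 -> legal
(2,5): flips 2 -> legal
(3,1): flips 1 -> legal
(3,5): flips 1 -> legal
(4,1): flips 2 -> legal
(4,5): flips 2 -> legal
(5,1): no bracket -> illegal
(5,2): no bracket -> illegal
(5,4): no bracket -> illegal
(5,5): no bracket -> illegal

Answer: (0,1) (2,1) (2,5) (3,1) (3,5) (4,1) (4,5)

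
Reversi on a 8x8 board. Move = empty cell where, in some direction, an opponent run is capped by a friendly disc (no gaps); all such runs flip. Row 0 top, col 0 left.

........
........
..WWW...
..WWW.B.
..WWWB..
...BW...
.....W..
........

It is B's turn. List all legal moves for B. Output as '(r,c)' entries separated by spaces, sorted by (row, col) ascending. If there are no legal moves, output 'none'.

Answer: (1,2) (1,3) (3,1) (3,5) (4,1) (5,5) (6,3)

Derivation:
(1,1): no bracket -> illegal
(1,2): flips 2 -> legal
(1,3): flips 3 -> legal
(1,4): no bracket -> illegal
(1,5): no bracket -> illegal
(2,1): no bracket -> illegal
(2,5): no bracket -> illegal
(3,1): flips 1 -> legal
(3,5): flips 1 -> legal
(4,1): flips 3 -> legal
(5,1): no bracket -> illegal
(5,2): no bracket -> illegal
(5,5): flips 1 -> legal
(5,6): no bracket -> illegal
(6,3): flips 1 -> legal
(6,4): no bracket -> illegal
(6,6): no bracket -> illegal
(7,4): no bracket -> illegal
(7,5): no bracket -> illegal
(7,6): no bracket -> illegal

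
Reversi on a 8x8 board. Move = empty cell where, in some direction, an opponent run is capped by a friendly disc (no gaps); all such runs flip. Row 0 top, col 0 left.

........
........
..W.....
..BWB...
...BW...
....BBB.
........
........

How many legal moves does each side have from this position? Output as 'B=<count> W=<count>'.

-- B to move --
(1,1): flips 3 -> legal
(1,2): flips 1 -> legal
(1,3): no bracket -> illegal
(2,1): no bracket -> illegal
(2,3): flips 1 -> legal
(2,4): no bracket -> illegal
(3,1): no bracket -> illegal
(3,5): no bracket -> illegal
(4,2): no bracket -> illegal
(4,5): flips 1 -> legal
(5,3): no bracket -> illegal
B mobility = 4
-- W to move --
(2,1): no bracket -> illegal
(2,3): no bracket -> illegal
(2,4): flips 1 -> legal
(2,5): no bracket -> illegal
(3,1): flips 1 -> legal
(3,5): flips 1 -> legal
(4,1): no bracket -> illegal
(4,2): flips 2 -> legal
(4,5): no bracket -> illegal
(4,6): no bracket -> illegal
(4,7): no bracket -> illegal
(5,2): no bracket -> illegal
(5,3): flips 1 -> legal
(5,7): no bracket -> illegal
(6,3): no bracket -> illegal
(6,4): flips 1 -> legal
(6,5): no bracket -> illegal
(6,6): flips 1 -> legal
(6,7): no bracket -> illegal
W mobility = 7

Answer: B=4 W=7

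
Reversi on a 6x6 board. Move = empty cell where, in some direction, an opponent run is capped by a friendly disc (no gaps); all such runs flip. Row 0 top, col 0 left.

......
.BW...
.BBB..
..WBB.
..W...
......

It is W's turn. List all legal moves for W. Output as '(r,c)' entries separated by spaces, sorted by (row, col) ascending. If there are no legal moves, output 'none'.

Answer: (1,0) (1,4) (2,4) (3,0) (3,5) (4,5)

Derivation:
(0,0): no bracket -> illegal
(0,1): no bracket -> illegal
(0,2): no bracket -> illegal
(1,0): flips 2 -> legal
(1,3): no bracket -> illegal
(1,4): flips 1 -> legal
(2,0): no bracket -> illegal
(2,4): flips 1 -> legal
(2,5): no bracket -> illegal
(3,0): flips 1 -> legal
(3,1): no bracket -> illegal
(3,5): flips 2 -> legal
(4,3): no bracket -> illegal
(4,4): no bracket -> illegal
(4,5): flips 2 -> legal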